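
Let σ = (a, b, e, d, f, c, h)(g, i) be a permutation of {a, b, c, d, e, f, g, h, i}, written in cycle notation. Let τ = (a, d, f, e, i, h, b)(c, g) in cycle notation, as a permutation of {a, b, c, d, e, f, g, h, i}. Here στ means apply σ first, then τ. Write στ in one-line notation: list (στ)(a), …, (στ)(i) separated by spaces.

(στ)(x) = τ(σ(x)). Computing each image: τ(σ(a)) = τ(b) = a, τ(σ(b)) = τ(e) = i, τ(σ(c)) = τ(h) = b, τ(σ(d)) = τ(f) = e, τ(σ(e)) = τ(d) = f, τ(σ(f)) = τ(c) = g, τ(σ(g)) = τ(i) = h, τ(σ(h)) = τ(a) = d, τ(σ(i)) = τ(g) = c.
Hence στ = [a i b e f g h d c].

a i b e f g h d c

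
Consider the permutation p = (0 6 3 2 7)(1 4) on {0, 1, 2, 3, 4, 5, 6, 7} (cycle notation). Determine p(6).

Within (0 6 3 2 7), 6 ↦ 3.

3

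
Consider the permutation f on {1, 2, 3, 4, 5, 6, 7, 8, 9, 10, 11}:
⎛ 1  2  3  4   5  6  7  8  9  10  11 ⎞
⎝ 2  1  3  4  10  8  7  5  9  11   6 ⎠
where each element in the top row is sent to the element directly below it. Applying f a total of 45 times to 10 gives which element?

10

Tracing 10 → 11 → … returns to 10 after 5 steps, so 10 lies in a 5-cycle (5, 10, 11, 6, 8).
Since the cycle has length 5, f^45 acts on it the same as f^0 (45 mod 5 = 0).
So f^45(10) = 10.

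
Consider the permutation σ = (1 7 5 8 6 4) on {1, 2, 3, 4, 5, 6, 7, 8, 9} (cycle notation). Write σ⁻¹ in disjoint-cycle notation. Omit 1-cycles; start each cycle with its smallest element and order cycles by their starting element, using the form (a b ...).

The inverse reverses each cycle.
Reversing each cycle of σ and rotating so the smallest element leads gives (1 4 6 8 5 7).

(1 4 6 8 5 7)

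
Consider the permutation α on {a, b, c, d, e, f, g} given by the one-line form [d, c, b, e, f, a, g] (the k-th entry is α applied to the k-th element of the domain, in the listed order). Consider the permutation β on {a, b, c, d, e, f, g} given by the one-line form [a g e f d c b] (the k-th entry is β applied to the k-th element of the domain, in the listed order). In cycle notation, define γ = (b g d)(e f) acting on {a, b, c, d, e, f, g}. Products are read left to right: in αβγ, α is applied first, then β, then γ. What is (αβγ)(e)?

Apply the permutations in order: α(e) = f, then β(f) = c, then γ(c) = c. So (αβγ)(e) = c.

c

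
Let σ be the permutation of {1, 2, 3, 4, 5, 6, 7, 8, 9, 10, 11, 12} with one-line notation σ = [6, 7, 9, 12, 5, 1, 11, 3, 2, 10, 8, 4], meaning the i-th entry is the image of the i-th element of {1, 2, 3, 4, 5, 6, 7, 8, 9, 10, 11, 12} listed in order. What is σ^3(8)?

Tracing 8 → 3 → … returns to 8 after 6 steps, so 8 lies in a 6-cycle (2 7 11 8 3 9).
Advancing 3 steps from 8: 8 → 3 → 9 → 2.

2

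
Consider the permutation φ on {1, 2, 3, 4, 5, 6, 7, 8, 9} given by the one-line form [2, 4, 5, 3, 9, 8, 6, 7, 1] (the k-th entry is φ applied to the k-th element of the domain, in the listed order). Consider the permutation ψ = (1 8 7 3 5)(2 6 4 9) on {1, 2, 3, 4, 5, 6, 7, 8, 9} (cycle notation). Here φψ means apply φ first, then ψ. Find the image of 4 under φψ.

5

(φψ)(4) = ψ(φ(4)). φ(4) = 3, then ψ(3) = 5. So (φψ)(4) = 5.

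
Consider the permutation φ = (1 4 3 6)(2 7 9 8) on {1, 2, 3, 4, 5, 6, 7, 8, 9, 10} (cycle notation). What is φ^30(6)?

6 lies in the 4-cycle (1 4 3 6).
Powers repeat with period 4 on this cycle, and 30 mod 4 = 2, so φ^30(6) = φ^2(6).
Stepping 2 places around the cycle: 6 → 1 → 4.

4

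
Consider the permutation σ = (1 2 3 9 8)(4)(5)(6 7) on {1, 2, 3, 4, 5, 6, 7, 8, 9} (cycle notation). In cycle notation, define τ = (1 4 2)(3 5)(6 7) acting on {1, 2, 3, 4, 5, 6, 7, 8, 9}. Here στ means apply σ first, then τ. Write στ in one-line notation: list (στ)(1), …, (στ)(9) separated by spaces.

For each element, apply σ then τ: 1 → 2 → 1; 2 → 3 → 5; 3 → 9 → 9; 4 → 4 → 2; 5 → 5 → 3; 6 → 7 → 6; 7 → 6 → 7; 8 → 1 → 4; 9 → 8 → 8.
Collecting the images, στ = [1 5 9 2 3 6 7 4 8].

1 5 9 2 3 6 7 4 8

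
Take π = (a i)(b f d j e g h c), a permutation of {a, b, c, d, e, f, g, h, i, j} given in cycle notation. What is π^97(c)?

c lies in the 8-cycle (b f d j e g h c).
Since the cycle has length 8, π^97 acts on it the same as π^1 (97 mod 8 = 1).
Advancing 1 step from c: c → b.

b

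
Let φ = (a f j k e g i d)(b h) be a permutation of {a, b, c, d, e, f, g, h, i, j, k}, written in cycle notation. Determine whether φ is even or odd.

The cycle lengths are 8, 2, 1.
A cycle is odd iff its length is even; φ has 2 even-length cycles, so sgn(φ) = (−1)^2 and φ is even.

even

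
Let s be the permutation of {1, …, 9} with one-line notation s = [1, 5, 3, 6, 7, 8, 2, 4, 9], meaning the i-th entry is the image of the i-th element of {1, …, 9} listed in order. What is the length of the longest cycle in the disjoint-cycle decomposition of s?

3

Decomposing into disjoint cycles gives (2 5 7)(4 6 8); the longest has length 3.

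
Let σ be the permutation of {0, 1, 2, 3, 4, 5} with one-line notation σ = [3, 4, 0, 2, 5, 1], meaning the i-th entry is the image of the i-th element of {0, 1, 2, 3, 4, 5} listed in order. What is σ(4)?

5

4 is element number 5 of the domain, and entry number 5 of the one-line form is 5, so σ(4) = 5.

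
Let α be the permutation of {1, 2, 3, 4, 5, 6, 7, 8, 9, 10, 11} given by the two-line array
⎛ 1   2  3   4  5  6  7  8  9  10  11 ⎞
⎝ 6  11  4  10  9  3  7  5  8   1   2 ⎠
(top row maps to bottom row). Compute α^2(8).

Tracing 8 → 5 → … returns to 8 after 3 steps, so 8 lies in a 3-cycle (5 9 8).
Advancing 2 steps from 8: 8 → 5 → 9.

9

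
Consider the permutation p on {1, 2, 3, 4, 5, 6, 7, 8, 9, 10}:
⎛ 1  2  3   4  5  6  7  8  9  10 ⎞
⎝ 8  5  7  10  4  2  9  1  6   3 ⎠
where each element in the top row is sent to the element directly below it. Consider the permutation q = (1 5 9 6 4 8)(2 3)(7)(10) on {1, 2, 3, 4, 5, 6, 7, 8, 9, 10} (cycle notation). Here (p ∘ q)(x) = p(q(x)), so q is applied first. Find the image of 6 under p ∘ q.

10

(p ∘ q)(6) = p(q(6)). q(6) = 4, then p(4) = 10. So (p ∘ q)(6) = 10.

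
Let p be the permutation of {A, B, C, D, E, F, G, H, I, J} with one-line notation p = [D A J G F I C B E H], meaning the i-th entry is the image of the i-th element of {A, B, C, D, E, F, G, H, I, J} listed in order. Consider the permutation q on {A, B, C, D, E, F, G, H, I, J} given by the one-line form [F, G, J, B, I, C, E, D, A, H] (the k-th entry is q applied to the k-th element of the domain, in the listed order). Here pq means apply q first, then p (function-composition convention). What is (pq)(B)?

C

q(B) = G, then p(G) = C; composing gives (pq)(B) = C.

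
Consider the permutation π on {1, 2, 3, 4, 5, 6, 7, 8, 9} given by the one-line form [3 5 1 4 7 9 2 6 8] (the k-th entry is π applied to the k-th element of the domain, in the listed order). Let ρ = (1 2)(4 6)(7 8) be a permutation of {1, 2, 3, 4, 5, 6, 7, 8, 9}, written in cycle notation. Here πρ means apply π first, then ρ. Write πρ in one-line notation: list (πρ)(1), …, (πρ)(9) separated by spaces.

3 5 2 6 8 9 1 4 7

Chase each element through π then ρ: 1 → 3 → 3; 2 → 5 → 5; 3 → 1 → 2; 4 → 4 → 6; 5 → 7 → 8; 6 → 9 → 9; 7 → 2 → 1; 8 → 6 → 4; 9 → 8 → 7.
So πρ in one-line form is 3 5 2 6 8 9 1 4 7.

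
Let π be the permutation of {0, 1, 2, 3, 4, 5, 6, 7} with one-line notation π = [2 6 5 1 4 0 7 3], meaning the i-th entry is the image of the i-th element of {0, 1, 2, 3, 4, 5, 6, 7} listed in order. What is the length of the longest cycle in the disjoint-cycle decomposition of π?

Decomposing into disjoint cycles gives (0 2 5)(1 6 7 3); the longest has length 4.

4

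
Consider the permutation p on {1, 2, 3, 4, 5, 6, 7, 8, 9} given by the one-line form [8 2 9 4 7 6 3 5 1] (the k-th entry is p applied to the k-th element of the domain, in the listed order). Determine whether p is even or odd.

odd

In disjoint-cycle form the cycle lengths are 6, 1, 1, 1.
A cycle of length ℓ contributes ℓ−1 transpositions, so p is a product of 5 transpositions — odd.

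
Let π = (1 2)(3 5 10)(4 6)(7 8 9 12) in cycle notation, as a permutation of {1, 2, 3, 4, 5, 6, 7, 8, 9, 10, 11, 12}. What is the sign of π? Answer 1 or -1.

The cycle lengths are 4, 3, 2, 2, 1.
A cycle of length ℓ contributes ℓ−1 transpositions, so π is a product of 3 + 2 + 1 + 1 = 7 transpositions — odd.

-1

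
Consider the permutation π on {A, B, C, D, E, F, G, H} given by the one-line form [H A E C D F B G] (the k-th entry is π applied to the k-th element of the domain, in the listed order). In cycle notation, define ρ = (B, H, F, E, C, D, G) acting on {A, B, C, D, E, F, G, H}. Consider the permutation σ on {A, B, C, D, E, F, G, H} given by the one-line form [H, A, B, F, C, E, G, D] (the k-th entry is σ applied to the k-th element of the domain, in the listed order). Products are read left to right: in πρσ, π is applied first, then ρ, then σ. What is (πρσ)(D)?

F

Apply the permutations in order: π(D) = C, then ρ(C) = D, then σ(D) = F. So (πρσ)(D) = F.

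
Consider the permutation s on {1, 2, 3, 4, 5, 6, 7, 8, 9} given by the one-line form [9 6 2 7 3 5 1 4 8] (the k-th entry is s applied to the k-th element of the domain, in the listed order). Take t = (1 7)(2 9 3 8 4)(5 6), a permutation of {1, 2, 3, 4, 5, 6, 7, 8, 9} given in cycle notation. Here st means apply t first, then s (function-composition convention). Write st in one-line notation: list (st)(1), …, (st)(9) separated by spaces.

(st)(x) = s(t(x)). Computing each image: s(t(1)) = s(7) = 1, s(t(2)) = s(9) = 8, s(t(3)) = s(8) = 4, s(t(4)) = s(2) = 6, s(t(5)) = s(6) = 5, s(t(6)) = s(5) = 3, s(t(7)) = s(1) = 9, s(t(8)) = s(4) = 7, s(t(9)) = s(3) = 2.
Hence st = [1 8 4 6 5 3 9 7 2].

1 8 4 6 5 3 9 7 2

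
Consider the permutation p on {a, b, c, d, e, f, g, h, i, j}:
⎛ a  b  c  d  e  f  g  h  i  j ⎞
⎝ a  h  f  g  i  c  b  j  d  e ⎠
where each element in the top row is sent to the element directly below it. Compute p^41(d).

Tracing d → g → … returns to d after 7 steps, so d lies in a 7-cycle (b h j e i d g).
Since the cycle has length 7, p^41 acts on it the same as p^6 (41 mod 7 = 6).
Advancing 6 steps from d: d → g → b → h → j → e → i.

i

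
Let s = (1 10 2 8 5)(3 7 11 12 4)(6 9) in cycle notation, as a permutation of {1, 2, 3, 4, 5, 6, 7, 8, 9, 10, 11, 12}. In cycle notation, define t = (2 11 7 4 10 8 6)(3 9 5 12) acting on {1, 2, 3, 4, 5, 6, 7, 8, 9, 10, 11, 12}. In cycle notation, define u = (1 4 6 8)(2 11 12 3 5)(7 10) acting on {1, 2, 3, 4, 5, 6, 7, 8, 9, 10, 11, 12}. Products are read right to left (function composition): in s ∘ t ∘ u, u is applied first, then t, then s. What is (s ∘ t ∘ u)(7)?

Chase 7: u(7) = 10; t(10) = 8; s(8) = 5. Hence (s ∘ t ∘ u)(7) = 5.

5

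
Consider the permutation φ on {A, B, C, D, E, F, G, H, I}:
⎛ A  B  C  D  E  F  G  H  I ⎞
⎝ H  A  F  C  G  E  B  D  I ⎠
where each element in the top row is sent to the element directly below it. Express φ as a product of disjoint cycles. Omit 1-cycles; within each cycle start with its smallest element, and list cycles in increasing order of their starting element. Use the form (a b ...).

(A H D C F E G B)

Start at A and follow images: A → H → D → C → F → E → G → B → A, giving the cycle (A H D C F E G B).
Repeating from the next unused element and collecting all non-trivial cycles gives (A H D C F E G B).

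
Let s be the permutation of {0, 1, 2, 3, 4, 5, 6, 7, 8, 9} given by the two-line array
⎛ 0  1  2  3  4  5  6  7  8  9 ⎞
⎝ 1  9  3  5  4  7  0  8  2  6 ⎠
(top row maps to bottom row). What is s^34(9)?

Tracing 9 → 6 → … returns to 9 after 4 steps, so 9 lies in a 4-cycle (0 1 9 6).
Powers repeat with period 4 on this cycle, and 34 mod 4 = 2, so s^34(9) = s^2(9).
Advancing 2 steps from 9: 9 → 6 → 0.

0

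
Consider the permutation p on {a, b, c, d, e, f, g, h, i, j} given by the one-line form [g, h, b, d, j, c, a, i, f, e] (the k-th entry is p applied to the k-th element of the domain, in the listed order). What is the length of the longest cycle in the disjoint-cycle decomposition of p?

5

Decomposing into disjoint cycles gives (a, g)(b, h, i, f, c)(e, j); the longest has length 5.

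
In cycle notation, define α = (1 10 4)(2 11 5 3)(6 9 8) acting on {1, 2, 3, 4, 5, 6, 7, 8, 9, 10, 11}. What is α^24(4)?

4 lies in the 3-cycle (1 10 4).
Powers repeat with period 3 on this cycle, and 24 mod 3 = 0, so α^24(4) = α^0(4).
So α^24(4) = 4.

4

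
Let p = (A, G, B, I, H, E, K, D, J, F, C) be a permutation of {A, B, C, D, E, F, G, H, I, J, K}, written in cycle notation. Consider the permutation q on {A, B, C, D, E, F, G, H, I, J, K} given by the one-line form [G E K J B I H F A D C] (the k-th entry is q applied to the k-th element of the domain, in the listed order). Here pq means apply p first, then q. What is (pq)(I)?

First apply p: p(I) = H, then q(H) = F. Thus (pq)(I) = F.

F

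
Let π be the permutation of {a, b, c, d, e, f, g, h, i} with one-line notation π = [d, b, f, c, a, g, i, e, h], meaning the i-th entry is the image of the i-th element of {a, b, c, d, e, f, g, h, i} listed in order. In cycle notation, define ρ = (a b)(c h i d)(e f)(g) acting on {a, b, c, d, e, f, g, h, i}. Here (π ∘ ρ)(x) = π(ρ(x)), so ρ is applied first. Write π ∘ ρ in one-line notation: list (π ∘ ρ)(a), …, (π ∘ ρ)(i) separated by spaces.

(π ∘ ρ)(x) = π(ρ(x)). Computing each image: π(ρ(a)) = π(b) = b, π(ρ(b)) = π(a) = d, π(ρ(c)) = π(h) = e, π(ρ(d)) = π(c) = f, π(ρ(e)) = π(f) = g, π(ρ(f)) = π(e) = a, π(ρ(g)) = π(g) = i, π(ρ(h)) = π(i) = h, π(ρ(i)) = π(d) = c.
Hence π ∘ ρ = [b d e f g a i h c].

b d e f g a i h c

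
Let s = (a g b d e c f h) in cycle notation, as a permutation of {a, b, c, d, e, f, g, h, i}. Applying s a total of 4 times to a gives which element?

e

a lies in the 8-cycle (a g b d e c f h).
Stepping 4 places around the cycle: a → g → b → d → e.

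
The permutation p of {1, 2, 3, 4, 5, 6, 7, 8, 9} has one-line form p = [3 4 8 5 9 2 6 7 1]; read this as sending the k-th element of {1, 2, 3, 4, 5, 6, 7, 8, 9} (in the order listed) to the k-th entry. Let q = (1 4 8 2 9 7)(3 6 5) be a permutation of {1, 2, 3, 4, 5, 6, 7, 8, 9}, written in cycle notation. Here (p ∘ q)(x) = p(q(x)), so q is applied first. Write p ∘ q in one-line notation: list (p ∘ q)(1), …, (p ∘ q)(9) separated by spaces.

5 1 2 7 8 9 3 4 6

Chase each element through q then p: 1 → 4 → 5; 2 → 9 → 1; 3 → 6 → 2; 4 → 8 → 7; 5 → 3 → 8; 6 → 5 → 9; 7 → 1 → 3; 8 → 2 → 4; 9 → 7 → 6.
Collecting the images, p ∘ q = [5 1 2 7 8 9 3 4 6].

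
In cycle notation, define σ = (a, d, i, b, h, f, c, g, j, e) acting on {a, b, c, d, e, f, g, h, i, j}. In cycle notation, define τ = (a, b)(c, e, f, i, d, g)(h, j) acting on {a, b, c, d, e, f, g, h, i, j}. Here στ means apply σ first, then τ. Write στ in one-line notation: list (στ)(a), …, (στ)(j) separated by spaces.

g j c d b e h i a f

For each element, apply σ then τ: a → d → g; b → h → j; c → g → c; d → i → d; e → a → b; f → c → e; g → j → h; h → f → i; i → b → a; j → e → f.
Collecting the images, στ = [g j c d b e h i a f].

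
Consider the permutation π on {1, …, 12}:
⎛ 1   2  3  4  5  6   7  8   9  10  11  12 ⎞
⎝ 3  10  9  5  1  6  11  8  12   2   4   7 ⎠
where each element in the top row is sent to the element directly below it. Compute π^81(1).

Tracing 1 → 3 → … returns to 1 after 8 steps, so 1 lies in an 8-cycle (1 3 9 12 7 11 4 5).
On an 8-cycle, π^8 is the identity, so π^81 = π^1 there (81 ≡ 1 mod 8).
Advancing 1 step from 1: 1 → 3.

3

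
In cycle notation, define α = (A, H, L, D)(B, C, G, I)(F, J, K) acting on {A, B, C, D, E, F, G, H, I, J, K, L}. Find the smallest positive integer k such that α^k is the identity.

12

The disjoint cycles have lengths 4, 4, 3, 1.
The order of α is the least common multiple of its cycle lengths: lcm(4, 4, 3) = 12.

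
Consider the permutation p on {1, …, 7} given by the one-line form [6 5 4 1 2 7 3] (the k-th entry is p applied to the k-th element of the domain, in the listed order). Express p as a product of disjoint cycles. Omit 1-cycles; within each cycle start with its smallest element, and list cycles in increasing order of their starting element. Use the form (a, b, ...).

(1, 6, 7, 3, 4)(2, 5)

Iterating p from 1 gives 1 → 6 → 7 → 3 → 4 → 1; that is the 5-cycle (1, 6, 7, 3, 4).
Repeating from the next unused element and collecting all non-trivial cycles gives (1, 6, 7, 3, 4)(2, 5).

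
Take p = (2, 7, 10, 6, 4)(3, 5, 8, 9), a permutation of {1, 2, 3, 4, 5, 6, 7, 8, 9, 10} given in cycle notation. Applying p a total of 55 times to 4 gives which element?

4 lies in the 5-cycle (2, 7, 10, 6, 4).
On a 5-cycle, p^5 is the identity, so p^55 = p^0 there (55 ≡ 0 mod 5).
So p^55(4) = 4.

4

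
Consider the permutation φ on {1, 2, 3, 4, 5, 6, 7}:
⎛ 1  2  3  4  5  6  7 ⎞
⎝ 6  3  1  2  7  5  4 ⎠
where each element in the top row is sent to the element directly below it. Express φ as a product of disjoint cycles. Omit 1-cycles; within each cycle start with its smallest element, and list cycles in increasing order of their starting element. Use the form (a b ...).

(1 6 5 7 4 2 3)

From 1: 1 → 6 → 5 → 7 → 4 → 2 → 3 → 1, closing the cycle (1 6 5 7 4 2 3).
Continuing from each remaining unvisited element yields (1 6 5 7 4 2 3).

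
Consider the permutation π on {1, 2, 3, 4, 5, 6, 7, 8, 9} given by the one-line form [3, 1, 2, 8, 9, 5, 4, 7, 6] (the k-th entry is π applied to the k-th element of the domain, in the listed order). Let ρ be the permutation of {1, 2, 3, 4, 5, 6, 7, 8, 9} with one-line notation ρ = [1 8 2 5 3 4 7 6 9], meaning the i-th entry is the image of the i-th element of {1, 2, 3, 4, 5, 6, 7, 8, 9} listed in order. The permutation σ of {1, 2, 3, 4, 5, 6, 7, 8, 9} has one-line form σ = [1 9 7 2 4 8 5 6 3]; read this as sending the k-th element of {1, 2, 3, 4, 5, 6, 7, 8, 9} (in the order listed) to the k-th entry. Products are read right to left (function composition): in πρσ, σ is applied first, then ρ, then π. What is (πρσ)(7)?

Chase 7: σ(7) = 5; ρ(5) = 3; π(3) = 2. Hence (πρσ)(7) = 2.

2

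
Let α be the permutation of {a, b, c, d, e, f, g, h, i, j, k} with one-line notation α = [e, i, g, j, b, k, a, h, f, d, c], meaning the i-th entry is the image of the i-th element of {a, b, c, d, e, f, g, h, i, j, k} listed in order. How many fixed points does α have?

The fixed points (elements with α(x) = x) are {h}, so there is 1.

1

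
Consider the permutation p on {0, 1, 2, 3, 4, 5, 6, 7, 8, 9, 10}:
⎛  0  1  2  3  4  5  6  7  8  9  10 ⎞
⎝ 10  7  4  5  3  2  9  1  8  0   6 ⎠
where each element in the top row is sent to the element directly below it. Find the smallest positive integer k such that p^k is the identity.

Decomposing into disjoint cycles gives cycle lengths 4, 4, 2, 1.
The order of p is the least common multiple of its cycle lengths: lcm(4, 4, 2) = 4.

4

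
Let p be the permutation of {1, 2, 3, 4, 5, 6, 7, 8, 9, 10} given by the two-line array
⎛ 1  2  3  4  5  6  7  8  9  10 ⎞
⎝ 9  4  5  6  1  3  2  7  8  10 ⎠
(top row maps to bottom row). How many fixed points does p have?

The fixed points (elements with p(x) = x) are {10}, so there is 1.

1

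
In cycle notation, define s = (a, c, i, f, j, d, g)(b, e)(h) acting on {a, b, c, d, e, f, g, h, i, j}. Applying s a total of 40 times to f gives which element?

c

f lies in the 7-cycle (a, c, i, f, j, d, g).
On a 7-cycle, s^7 is the identity, so s^40 = s^5 there (40 ≡ 5 mod 7).
Stepping 5 places around the cycle: f → j → d → g → a → c.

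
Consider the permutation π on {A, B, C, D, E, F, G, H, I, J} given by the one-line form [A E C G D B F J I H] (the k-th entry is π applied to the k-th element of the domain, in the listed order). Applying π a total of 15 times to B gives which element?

B

Tracing B → E → … returns to B after 5 steps, so B lies in a 5-cycle (B, E, D, G, F).
Since the cycle has length 5, π^15 acts on it the same as π^0 (15 mod 5 = 0).
So π^15(B) = B.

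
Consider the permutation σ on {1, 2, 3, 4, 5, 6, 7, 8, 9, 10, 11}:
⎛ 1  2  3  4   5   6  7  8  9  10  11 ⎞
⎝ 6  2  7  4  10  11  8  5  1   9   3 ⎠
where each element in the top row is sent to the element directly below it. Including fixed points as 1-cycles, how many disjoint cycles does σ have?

The cycle decomposition is (1, 6, 11, 3, 7, 8, 5, 10, 9)(2)(4), which has 3 cycles (counting 1-cycles).

3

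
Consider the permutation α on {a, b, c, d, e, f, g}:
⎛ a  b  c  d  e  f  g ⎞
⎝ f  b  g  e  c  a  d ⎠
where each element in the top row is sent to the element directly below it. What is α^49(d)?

e

Tracing d → e → … returns to d after 4 steps, so d lies in a 4-cycle (c, g, d, e).
Powers repeat with period 4 on this cycle, and 49 mod 4 = 1, so α^49(d) = α^1(d).
Stepping 1 place around the cycle: d → e.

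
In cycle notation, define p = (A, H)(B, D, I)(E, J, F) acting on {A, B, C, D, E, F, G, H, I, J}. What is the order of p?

The disjoint cycles have lengths 3, 3, 2, 1, 1.
Since disjoint cycles commute, ord(p) = lcm(3, 3, 2) = 6.

6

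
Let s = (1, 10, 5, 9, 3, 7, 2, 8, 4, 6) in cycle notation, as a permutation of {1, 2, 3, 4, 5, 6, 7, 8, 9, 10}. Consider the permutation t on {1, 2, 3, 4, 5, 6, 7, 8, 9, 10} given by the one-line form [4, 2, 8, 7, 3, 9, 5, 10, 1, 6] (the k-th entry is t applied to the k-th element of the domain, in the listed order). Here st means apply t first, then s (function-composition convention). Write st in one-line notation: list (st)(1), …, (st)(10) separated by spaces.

6 8 4 2 7 3 9 5 10 1

(st)(x) = s(t(x)). Computing each image: s(t(1)) = s(4) = 6, s(t(2)) = s(2) = 8, s(t(3)) = s(8) = 4, s(t(4)) = s(7) = 2, s(t(5)) = s(3) = 7, s(t(6)) = s(9) = 3, s(t(7)) = s(5) = 9, s(t(8)) = s(10) = 5, s(t(9)) = s(1) = 10, s(t(10)) = s(6) = 1.
Hence st = [6 8 4 2 7 3 9 5 10 1].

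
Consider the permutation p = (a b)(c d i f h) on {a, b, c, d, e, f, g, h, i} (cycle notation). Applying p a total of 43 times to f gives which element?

d

f lies in the 5-cycle (c d i f h).
On a 5-cycle, p^5 is the identity, so p^43 = p^3 there (43 ≡ 3 mod 5).
Stepping 3 places around the cycle: f → h → c → d.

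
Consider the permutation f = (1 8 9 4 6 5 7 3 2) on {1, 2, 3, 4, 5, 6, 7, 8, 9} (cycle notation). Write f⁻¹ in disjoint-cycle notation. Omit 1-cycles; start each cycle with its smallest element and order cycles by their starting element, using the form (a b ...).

(1 2 3 7 5 6 4 9 8)

If f sends a → b within a cycle, f⁻¹ sends b → a; equivalently, reverse each cycle.
After reversing and putting each cycle's least element first, f⁻¹ = (1 2 3 7 5 6 4 9 8).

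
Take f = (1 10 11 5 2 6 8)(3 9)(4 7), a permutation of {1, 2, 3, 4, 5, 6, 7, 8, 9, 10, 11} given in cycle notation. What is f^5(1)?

1 lies in the 7-cycle (1 10 11 5 2 6 8).
Advancing 5 steps from 1: 1 → 10 → 11 → 5 → 2 → 6.

6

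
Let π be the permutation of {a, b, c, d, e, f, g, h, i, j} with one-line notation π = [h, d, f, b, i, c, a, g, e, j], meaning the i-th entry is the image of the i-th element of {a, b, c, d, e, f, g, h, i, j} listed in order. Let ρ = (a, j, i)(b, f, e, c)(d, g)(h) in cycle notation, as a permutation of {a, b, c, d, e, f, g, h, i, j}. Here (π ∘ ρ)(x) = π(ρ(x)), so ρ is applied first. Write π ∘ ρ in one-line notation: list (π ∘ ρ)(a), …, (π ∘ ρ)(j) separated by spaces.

Chase each element through ρ then π: a → j → j; b → f → c; c → b → d; d → g → a; e → c → f; f → e → i; g → d → b; h → h → g; i → a → h; j → i → e.
Collecting the images, π ∘ ρ = [j c d a f i b g h e].

j c d a f i b g h e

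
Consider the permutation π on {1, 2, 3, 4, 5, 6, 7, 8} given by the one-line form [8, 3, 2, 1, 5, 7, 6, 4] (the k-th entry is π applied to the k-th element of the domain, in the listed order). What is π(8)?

8 is element number 8 of the domain, and entry number 8 of the one-line form is 4, so π(8) = 4.

4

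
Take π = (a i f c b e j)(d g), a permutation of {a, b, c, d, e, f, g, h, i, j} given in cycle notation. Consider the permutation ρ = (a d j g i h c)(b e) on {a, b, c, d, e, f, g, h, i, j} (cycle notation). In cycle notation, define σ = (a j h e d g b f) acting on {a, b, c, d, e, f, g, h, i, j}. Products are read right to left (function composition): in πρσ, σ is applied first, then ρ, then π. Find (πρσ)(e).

Chase e: σ(e) = d; ρ(d) = j; π(j) = a. Hence (πρσ)(e) = a.

a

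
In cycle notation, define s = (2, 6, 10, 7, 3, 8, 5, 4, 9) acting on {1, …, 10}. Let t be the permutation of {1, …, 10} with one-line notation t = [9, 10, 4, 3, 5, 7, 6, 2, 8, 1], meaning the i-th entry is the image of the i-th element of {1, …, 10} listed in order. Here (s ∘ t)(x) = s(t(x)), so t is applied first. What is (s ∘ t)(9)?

5

(s ∘ t)(9) = s(t(9)). t(9) = 8, then s(8) = 5. So (s ∘ t)(9) = 5.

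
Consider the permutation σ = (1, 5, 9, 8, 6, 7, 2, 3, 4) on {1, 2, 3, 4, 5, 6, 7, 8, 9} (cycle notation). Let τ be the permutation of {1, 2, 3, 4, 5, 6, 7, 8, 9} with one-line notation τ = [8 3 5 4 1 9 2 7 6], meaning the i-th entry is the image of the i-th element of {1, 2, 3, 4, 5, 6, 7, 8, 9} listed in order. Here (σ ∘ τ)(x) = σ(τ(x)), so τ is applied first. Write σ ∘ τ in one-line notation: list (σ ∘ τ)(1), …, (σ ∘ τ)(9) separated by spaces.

Chase each element through τ then σ: 1 → 8 → 6; 2 → 3 → 4; 3 → 5 → 9; 4 → 4 → 1; 5 → 1 → 5; 6 → 9 → 8; 7 → 2 → 3; 8 → 7 → 2; 9 → 6 → 7.
Collecting the images, σ ∘ τ = [6 4 9 1 5 8 3 2 7].

6 4 9 1 5 8 3 2 7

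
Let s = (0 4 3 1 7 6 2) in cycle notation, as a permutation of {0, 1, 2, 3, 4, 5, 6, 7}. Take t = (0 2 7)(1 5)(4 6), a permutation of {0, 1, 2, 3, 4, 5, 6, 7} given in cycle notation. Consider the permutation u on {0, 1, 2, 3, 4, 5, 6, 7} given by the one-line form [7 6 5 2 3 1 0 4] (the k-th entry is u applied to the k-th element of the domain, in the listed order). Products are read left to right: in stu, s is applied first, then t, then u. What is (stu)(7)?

3

Apply the permutations in order: s(7) = 6, then t(6) = 4, then u(4) = 3. So (stu)(7) = 3.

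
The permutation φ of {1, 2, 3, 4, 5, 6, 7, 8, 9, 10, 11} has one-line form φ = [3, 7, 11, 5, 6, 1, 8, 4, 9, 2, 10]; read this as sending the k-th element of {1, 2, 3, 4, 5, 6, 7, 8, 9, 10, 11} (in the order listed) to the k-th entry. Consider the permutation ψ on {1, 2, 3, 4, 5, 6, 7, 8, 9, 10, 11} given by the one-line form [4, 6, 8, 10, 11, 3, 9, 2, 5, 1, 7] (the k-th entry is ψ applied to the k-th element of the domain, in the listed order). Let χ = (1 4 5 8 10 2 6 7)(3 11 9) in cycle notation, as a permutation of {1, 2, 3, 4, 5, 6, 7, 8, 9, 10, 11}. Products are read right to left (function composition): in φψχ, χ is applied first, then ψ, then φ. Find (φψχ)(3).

(φψχ)(3) = φ(ψ(χ(3))). χ(3) = 11, then ψ(11) = 7, then φ(7) = 8, so the result is 8.

8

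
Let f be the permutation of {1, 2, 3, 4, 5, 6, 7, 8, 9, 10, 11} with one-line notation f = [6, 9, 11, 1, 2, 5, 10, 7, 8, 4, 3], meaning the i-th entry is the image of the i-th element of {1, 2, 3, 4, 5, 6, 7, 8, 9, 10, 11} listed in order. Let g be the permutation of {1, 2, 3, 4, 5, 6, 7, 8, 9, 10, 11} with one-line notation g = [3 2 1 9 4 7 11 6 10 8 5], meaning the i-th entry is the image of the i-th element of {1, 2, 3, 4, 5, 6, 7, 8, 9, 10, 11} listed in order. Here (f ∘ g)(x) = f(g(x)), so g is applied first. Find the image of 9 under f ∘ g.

4

First apply g: g(9) = 10, then f(10) = 4. Thus (f ∘ g)(9) = 4.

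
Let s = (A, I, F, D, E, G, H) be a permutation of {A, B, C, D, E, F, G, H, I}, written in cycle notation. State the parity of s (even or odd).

even

The cycle lengths are 7, 1, 1.
A cycle of length ℓ contributes ℓ−1 transpositions, so s is a product of 6 transpositions — even.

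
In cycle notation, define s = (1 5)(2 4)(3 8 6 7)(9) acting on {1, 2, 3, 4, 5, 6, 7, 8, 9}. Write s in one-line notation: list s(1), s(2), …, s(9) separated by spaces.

5 4 8 2 1 7 3 6 9

Reading each image from the cycles: 1↦5, 2↦4, 3↦8, 4↦2, 5↦1, 6↦7, 7↦3, 8↦6, 9↦9.
So the one-line form is 5 4 8 2 1 7 3 6 9.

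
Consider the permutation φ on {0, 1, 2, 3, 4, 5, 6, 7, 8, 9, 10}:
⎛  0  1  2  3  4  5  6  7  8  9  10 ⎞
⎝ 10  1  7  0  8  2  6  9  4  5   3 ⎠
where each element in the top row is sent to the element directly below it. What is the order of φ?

12

Writing φ as disjoint cycles, the cycle lengths are 4, 3, 2, 1, 1.
The order of φ is the least common multiple of its cycle lengths: lcm(4, 3, 2) = 12.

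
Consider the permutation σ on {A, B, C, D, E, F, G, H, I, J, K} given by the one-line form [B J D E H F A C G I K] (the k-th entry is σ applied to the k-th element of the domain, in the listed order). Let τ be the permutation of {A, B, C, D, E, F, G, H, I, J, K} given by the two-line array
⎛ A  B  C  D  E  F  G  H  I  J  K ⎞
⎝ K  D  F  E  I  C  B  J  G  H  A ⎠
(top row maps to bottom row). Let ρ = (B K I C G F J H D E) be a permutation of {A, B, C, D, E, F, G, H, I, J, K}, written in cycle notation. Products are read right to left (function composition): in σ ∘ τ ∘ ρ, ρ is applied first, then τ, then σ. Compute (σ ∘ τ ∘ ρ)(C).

J

(σ ∘ τ ∘ ρ)(C) = σ(τ(ρ(C))). ρ(C) = G, then τ(G) = B, then σ(B) = J, so the result is J.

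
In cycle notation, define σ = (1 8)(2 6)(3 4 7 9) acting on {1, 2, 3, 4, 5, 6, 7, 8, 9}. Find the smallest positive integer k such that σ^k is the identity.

4

The disjoint cycles have lengths 4, 2, 2, 1.
The order of σ is the least common multiple of its cycle lengths: lcm(4, 2, 2) = 4.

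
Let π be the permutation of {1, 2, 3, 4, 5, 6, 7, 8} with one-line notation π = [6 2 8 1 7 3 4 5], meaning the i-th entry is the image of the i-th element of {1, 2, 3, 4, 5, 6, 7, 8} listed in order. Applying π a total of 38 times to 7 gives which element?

Tracing 7 → 4 → … returns to 7 after 7 steps, so 7 lies in a 7-cycle (1 6 3 8 5 7 4).
On a 7-cycle, π^7 is the identity, so π^38 = π^3 there (38 ≡ 3 mod 7).
Advancing 3 steps from 7: 7 → 4 → 1 → 6.

6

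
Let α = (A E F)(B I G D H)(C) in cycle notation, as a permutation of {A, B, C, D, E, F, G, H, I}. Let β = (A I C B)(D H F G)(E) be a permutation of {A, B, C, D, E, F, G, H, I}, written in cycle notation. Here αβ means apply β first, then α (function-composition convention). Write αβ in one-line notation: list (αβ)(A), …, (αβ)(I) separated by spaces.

G E I B F D H A C

(αβ)(x) = α(β(x)). Computing each image: α(β(A)) = α(I) = G, α(β(B)) = α(A) = E, α(β(C)) = α(B) = I, α(β(D)) = α(H) = B, α(β(E)) = α(E) = F, α(β(F)) = α(G) = D, α(β(G)) = α(D) = H, α(β(H)) = α(F) = A, α(β(I)) = α(C) = C.
Hence αβ = [G E I B F D H A C].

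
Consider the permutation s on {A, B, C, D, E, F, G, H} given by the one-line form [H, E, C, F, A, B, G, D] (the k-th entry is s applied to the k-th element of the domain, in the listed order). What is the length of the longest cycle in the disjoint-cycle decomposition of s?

Decomposing into disjoint cycles gives (A, H, D, F, B, E); the longest has length 6.

6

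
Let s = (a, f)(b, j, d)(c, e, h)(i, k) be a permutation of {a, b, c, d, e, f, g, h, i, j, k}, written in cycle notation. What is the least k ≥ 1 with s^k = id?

The disjoint cycles have lengths 3, 3, 2, 2, 1.
Since disjoint cycles commute, ord(s) = lcm(3, 3, 2, 2) = 6.

6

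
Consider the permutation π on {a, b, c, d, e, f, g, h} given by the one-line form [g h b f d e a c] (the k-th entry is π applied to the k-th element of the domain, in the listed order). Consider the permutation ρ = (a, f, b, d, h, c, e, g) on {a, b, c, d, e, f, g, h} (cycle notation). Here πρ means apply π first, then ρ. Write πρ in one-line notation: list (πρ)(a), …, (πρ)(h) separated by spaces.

a c d b h g f e

(πρ)(x) = ρ(π(x)). Computing each image: ρ(π(a)) = ρ(g) = a, ρ(π(b)) = ρ(h) = c, ρ(π(c)) = ρ(b) = d, ρ(π(d)) = ρ(f) = b, ρ(π(e)) = ρ(d) = h, ρ(π(f)) = ρ(e) = g, ρ(π(g)) = ρ(a) = f, ρ(π(h)) = ρ(c) = e.
Hence πρ = [a c d b h g f e].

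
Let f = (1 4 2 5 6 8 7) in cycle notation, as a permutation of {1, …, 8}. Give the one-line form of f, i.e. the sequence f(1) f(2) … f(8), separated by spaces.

4 5 3 2 6 8 1 7

Reading each image from the cycles: 1↦4, 2↦5, 3↦3, 4↦2, 5↦6, 6↦8, 7↦1, 8↦7.
So the one-line form is 4 5 3 2 6 8 1 7.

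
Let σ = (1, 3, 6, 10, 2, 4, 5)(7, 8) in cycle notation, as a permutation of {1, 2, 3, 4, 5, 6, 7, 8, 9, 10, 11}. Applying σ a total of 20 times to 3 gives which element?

3 lies in the 7-cycle (1, 3, 6, 10, 2, 4, 5).
On a 7-cycle, σ^7 is the identity, so σ^20 = σ^6 there (20 ≡ 6 mod 7).
Advancing 6 steps from 3: 3 → 6 → 10 → 2 → 4 → 5 → 1.

1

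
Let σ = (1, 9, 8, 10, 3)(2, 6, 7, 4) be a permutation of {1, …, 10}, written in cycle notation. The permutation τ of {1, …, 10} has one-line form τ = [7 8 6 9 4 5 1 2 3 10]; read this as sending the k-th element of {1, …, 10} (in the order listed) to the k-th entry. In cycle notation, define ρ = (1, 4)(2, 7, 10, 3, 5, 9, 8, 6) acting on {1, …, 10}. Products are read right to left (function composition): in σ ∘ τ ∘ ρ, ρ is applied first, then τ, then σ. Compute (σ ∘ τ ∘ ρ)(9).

Apply the permutations in order: ρ(9) = 8, then τ(8) = 2, then σ(2) = 6. So (σ ∘ τ ∘ ρ)(9) = 6.

6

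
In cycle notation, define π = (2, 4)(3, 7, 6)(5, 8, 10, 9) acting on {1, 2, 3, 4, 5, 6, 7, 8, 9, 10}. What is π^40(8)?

8

8 lies in the 4-cycle (5, 8, 10, 9).
Powers repeat with period 4 on this cycle, and 40 mod 4 = 0, so π^40(8) = π^0(8).
So π^40(8) = 8.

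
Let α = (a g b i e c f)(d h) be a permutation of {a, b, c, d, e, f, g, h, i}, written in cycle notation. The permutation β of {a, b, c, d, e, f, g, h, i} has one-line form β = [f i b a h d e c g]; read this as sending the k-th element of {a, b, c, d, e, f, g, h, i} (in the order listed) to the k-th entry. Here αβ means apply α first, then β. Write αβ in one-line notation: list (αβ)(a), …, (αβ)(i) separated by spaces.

For each element, apply α then β: a → g → e; b → i → g; c → f → d; d → h → c; e → c → b; f → a → f; g → b → i; h → d → a; i → e → h.
Collecting the images, αβ = [e g d c b f i a h].

e g d c b f i a h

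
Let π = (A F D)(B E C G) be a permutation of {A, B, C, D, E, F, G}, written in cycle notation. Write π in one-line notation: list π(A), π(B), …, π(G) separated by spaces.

F E G A C D B

Image by image: A→F, B→E, C→G, D→A, E→C, F→D, G→B.
So the one-line form is F E G A C D B.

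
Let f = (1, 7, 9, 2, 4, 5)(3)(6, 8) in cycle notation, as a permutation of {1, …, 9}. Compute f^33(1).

2

1 lies in the 6-cycle (1, 7, 9, 2, 4, 5).
Powers repeat with period 6 on this cycle, and 33 mod 6 = 3, so f^33(1) = f^3(1).
Advancing 3 steps from 1: 1 → 7 → 9 → 2.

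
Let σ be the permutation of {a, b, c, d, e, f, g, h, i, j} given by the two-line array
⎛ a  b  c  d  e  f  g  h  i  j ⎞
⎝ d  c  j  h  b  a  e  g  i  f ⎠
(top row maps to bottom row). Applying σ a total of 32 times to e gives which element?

a

Tracing e → b → … returns to e after 9 steps, so e lies in a 9-cycle (a d h g e b c j f).
On a 9-cycle, σ^9 is the identity, so σ^32 = σ^5 there (32 ≡ 5 mod 9).
Advancing 5 steps from e: e → b → c → j → f → a.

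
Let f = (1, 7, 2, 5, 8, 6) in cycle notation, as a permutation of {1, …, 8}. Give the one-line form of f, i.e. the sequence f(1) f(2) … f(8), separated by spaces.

7 5 3 4 8 1 2 6

Image by image: 1↦7, 2↦5, 3↦3, 4↦4, 5↦8, 6↦1, 7↦2, 8↦6.
Listing these in domain order gives 7 5 3 4 8 1 2 6.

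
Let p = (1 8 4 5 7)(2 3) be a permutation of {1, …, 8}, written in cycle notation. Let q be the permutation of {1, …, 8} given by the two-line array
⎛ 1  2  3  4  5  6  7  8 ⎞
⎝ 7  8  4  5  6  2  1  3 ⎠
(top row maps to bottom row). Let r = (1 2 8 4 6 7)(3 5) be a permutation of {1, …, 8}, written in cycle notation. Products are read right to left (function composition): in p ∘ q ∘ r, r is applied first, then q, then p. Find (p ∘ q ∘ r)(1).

4

(p ∘ q ∘ r)(1) = p(q(r(1))). r(1) = 2, then q(2) = 8, then p(8) = 4, so the result is 4.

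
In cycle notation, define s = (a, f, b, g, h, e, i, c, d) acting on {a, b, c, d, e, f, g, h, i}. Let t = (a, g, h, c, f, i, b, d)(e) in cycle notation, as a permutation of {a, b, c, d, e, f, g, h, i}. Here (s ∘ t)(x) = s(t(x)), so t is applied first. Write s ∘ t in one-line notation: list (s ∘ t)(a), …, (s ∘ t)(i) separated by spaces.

h a b f i c e d g

For each element, apply t then s: a → g → h; b → d → a; c → f → b; d → a → f; e → e → i; f → i → c; g → h → e; h → c → d; i → b → g.
Collecting the images, s ∘ t = [h a b f i c e d g].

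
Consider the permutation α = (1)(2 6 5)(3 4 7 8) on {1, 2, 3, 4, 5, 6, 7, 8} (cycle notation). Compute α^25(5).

2

5 lies in the 3-cycle (2 6 5).
On a 3-cycle, α^3 is the identity, so α^25 = α^1 there (25 ≡ 1 mod 3).
Advancing 1 step from 5: 5 → 2.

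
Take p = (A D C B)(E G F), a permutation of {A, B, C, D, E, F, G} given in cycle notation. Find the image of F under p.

E

F appears in (E G F); the next entry (wrapping around) is E.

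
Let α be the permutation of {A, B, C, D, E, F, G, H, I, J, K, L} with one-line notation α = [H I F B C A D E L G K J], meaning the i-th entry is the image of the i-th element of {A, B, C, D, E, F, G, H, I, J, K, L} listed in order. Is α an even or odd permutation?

odd

In disjoint-cycle form the cycle lengths are 6, 5, 1.
A cycle is odd iff its length is even; α has 1 even-length cycle, so sgn(α) = (−1)^1 and α is odd.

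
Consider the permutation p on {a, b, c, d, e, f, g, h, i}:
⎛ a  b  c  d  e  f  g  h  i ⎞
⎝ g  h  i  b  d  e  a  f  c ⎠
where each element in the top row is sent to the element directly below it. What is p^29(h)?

b

Tracing h → f → … returns to h after 5 steps, so h lies in a 5-cycle (b h f e d).
Since the cycle has length 5, p^29 acts on it the same as p^4 (29 mod 5 = 4).
Advancing 4 steps from h: h → f → e → d → b.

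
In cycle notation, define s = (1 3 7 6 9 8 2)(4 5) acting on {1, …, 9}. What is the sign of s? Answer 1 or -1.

-1

The cycle lengths are 7, 2.
A cycle of length ℓ contributes ℓ−1 transpositions, so s is a product of 6 + 1 = 7 transpositions — odd.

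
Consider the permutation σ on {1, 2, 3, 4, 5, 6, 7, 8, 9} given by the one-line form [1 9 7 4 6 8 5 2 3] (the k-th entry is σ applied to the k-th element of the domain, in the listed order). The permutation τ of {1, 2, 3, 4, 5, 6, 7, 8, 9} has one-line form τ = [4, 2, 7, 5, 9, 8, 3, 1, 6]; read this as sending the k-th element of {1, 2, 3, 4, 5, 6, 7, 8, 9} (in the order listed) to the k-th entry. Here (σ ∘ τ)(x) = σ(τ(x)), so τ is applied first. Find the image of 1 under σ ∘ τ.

4

(σ ∘ τ)(1) = σ(τ(1)). τ(1) = 4, then σ(4) = 4. So (σ ∘ τ)(1) = 4.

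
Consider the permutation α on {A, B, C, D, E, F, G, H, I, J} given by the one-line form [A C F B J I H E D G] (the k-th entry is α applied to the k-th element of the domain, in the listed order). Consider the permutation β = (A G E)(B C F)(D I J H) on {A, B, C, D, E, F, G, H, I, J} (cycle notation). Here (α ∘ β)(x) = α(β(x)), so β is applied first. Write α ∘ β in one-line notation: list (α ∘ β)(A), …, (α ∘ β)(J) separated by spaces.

(α ∘ β)(x) = α(β(x)). Computing each image: α(β(A)) = α(G) = H, α(β(B)) = α(C) = F, α(β(C)) = α(F) = I, α(β(D)) = α(I) = D, α(β(E)) = α(A) = A, α(β(F)) = α(B) = C, α(β(G)) = α(E) = J, α(β(H)) = α(D) = B, α(β(I)) = α(J) = G, α(β(J)) = α(H) = E.
Hence α ∘ β = [H F I D A C J B G E].

H F I D A C J B G E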